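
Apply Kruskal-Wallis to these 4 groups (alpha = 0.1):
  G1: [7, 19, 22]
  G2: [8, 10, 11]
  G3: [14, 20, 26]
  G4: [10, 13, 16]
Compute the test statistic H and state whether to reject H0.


Step 1: Combine all N = 12 observations and assign midranks.
sorted (value, group, rank): (7,G1,1), (8,G2,2), (10,G2,3.5), (10,G4,3.5), (11,G2,5), (13,G4,6), (14,G3,7), (16,G4,8), (19,G1,9), (20,G3,10), (22,G1,11), (26,G3,12)
Step 2: Sum ranks within each group.
R_1 = 21 (n_1 = 3)
R_2 = 10.5 (n_2 = 3)
R_3 = 29 (n_3 = 3)
R_4 = 17.5 (n_4 = 3)
Step 3: H = 12/(N(N+1)) * sum(R_i^2/n_i) - 3(N+1)
     = 12/(12*13) * (21^2/3 + 10.5^2/3 + 29^2/3 + 17.5^2/3) - 3*13
     = 0.076923 * 566.167 - 39
     = 4.551282.
Step 4: Ties present; correction factor C = 1 - 6/(12^3 - 12) = 0.996503. Corrected H = 4.551282 / 0.996503 = 4.567251.
Step 5: Under H0, H ~ chi^2(3); p-value = 0.206369.
Step 6: alpha = 0.1. fail to reject H0.

H = 4.5673, df = 3, p = 0.206369, fail to reject H0.


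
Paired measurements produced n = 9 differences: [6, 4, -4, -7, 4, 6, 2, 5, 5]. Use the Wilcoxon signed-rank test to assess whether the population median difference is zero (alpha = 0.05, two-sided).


Step 1: Drop any zero differences (none here) and take |d_i|.
|d| = [6, 4, 4, 7, 4, 6, 2, 5, 5]
Step 2: Midrank |d_i| (ties get averaged ranks).
ranks: |6|->7.5, |4|->3, |4|->3, |7|->9, |4|->3, |6|->7.5, |2|->1, |5|->5.5, |5|->5.5
Step 3: Attach original signs; sum ranks with positive sign and with negative sign.
W+ = 7.5 + 3 + 3 + 7.5 + 1 + 5.5 + 5.5 = 33
W- = 3 + 9 = 12
(Check: W+ + W- = 45 should equal n(n+1)/2 = 45.)
Step 4: Test statistic W = min(W+, W-) = 12.
Step 5: Ties in |d|, so use the tie-corrected normal approximation.
        E[W] = n(n+1)/4 = 9*10/4 = 22.5.
        Tie groups: |d|=4 (t=3), |d|=5 (t=2), |d|=6 (t=2); sum(t^3 - t) = 36.
        Var[W] = n(n+1)(2n+1)/24 - sum(t^3-t)/48 = 1710/24 - 36/48 = 70.5.
        z = (W - E[W]) / sqrt(Var[W]) = (12 - 22.5) / 8.3964 = -1.2505.
        Two-sided p = 2*Phi(z) = 0.211105.
Step 6: alpha = 0.05. fail to reject H0.

W+ = 33, W- = 12, W = min = 12, p = 0.211105, fail to reject H0.


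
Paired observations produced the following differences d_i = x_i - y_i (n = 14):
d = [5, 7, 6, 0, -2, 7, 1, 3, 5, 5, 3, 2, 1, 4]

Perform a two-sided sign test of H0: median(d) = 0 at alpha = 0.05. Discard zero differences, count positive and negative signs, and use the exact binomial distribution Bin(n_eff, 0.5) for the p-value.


Step 1: Discard zero differences. Original n = 14; n_eff = number of nonzero differences = 13.
Nonzero differences (with sign): +5, +7, +6, -2, +7, +1, +3, +5, +5, +3, +2, +1, +4
Step 2: Count signs: positive = 12, negative = 1.
Step 3: Under H0: P(positive) = 0.5, so the number of positives S ~ Bin(13, 0.5).
Step 4: Two-sided exact p-value = sum of Bin(13,0.5) probabilities at or below the observed probability = 0.003418.
Step 5: alpha = 0.05. reject H0.

n_eff = 13, pos = 12, neg = 1, p = 0.003418, reject H0.


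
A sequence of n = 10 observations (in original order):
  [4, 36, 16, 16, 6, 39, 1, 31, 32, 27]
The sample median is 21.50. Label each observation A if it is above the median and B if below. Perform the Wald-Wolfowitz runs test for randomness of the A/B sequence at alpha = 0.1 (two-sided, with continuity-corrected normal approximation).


Step 1: Compute median = 21.50; label A = above, B = below.
Labels in order: BABBBABAAA  (n_A = 5, n_B = 5)
Step 2: Count runs R = 6.
Step 3: Under H0 (random ordering), E[R] = 2*n_A*n_B/(n_A+n_B) + 1 = 2*5*5/10 + 1 = 6.0000.
        Var[R] = 2*n_A*n_B*(2*n_A*n_B - n_A - n_B) / ((n_A+n_B)^2 * (n_A+n_B-1)) = 2000/900 = 2.2222.
        SD[R] = 1.4907.
Step 4: R = E[R], so z = 0 with no continuity correction.
Step 5: Two-sided p-value via normal approximation = 2*(1 - Phi(|z|)) = 1.000000.
Step 6: alpha = 0.1. fail to reject H0.

R = 6, z = 0.0000, p = 1.000000, fail to reject H0.


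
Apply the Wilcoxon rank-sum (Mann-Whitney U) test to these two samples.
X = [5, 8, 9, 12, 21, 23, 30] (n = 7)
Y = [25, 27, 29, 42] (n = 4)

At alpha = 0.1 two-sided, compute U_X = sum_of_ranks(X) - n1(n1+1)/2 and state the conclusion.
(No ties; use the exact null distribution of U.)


Step 1: Combine and sort all 11 observations; assign midranks.
sorted (value, group): (5,X), (8,X), (9,X), (12,X), (21,X), (23,X), (25,Y), (27,Y), (29,Y), (30,X), (42,Y)
ranks: 5->1, 8->2, 9->3, 12->4, 21->5, 23->6, 25->7, 27->8, 29->9, 30->10, 42->11
Step 2: Rank sum for X: R1 = 1 + 2 + 3 + 4 + 5 + 6 + 10 = 31.
Step 3: U_X = R1 - n1(n1+1)/2 = 31 - 7*8/2 = 31 - 28 = 3.
       U_Y = n1*n2 - U_X = 28 - 3 = 25.
Step 4: No ties, so the exact null distribution of U (based on enumerating the C(11,7) = 330 equally likely rank assignments) gives the two-sided p-value.
Step 5: p-value = 0.042424; compare to alpha = 0.1. reject H0.

U_X = 3, p = 0.042424, reject H0 at alpha = 0.1.


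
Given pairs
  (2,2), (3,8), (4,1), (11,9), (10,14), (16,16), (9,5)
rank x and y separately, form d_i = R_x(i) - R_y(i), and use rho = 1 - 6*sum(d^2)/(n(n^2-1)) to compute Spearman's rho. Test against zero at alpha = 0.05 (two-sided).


Step 1: Rank x and y separately (midranks; no ties here).
rank(x): 2->1, 3->2, 4->3, 11->6, 10->5, 16->7, 9->4
rank(y): 2->2, 8->4, 1->1, 9->5, 14->6, 16->7, 5->3
Step 2: d_i = R_x(i) - R_y(i); compute d_i^2.
  (1-2)^2=1, (2-4)^2=4, (3-1)^2=4, (6-5)^2=1, (5-6)^2=1, (7-7)^2=0, (4-3)^2=1
sum(d^2) = 12.
Step 3: rho = 1 - 6*12 / (7*(7^2 - 1)) = 1 - 72/336 = 0.785714.
Step 4: Under H0, t = rho * sqrt((n-2)/(1-rho^2)) = 2.8402 ~ t(5).
Step 5: Two-sided p-value from the t-distribution with 5 df = 0.036238.
Step 6: alpha = 0.05. reject H0.

rho = 0.7857, p = 0.036238, reject H0 at alpha = 0.05.


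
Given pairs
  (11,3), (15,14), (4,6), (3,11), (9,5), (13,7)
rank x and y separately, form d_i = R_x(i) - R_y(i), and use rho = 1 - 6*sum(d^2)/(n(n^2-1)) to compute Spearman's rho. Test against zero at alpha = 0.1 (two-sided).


Step 1: Rank x and y separately (midranks; no ties here).
rank(x): 11->4, 15->6, 4->2, 3->1, 9->3, 13->5
rank(y): 3->1, 14->6, 6->3, 11->5, 5->2, 7->4
Step 2: d_i = R_x(i) - R_y(i); compute d_i^2.
  (4-1)^2=9, (6-6)^2=0, (2-3)^2=1, (1-5)^2=16, (3-2)^2=1, (5-4)^2=1
sum(d^2) = 28.
Step 3: rho = 1 - 6*28 / (6*(6^2 - 1)) = 1 - 168/210 = 0.200000.
Step 4: Under H0, t = rho * sqrt((n-2)/(1-rho^2)) = 0.4082 ~ t(4).
Step 5: Two-sided p-value from the t-distribution with 4 df = 0.704000.
Step 6: alpha = 0.1. fail to reject H0.

rho = 0.2000, p = 0.704000, fail to reject H0 at alpha = 0.1.


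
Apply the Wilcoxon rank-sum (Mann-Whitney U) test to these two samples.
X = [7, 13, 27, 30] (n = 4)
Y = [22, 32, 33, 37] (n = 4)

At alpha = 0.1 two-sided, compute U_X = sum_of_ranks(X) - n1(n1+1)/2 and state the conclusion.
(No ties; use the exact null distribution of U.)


Step 1: Combine and sort all 8 observations; assign midranks.
sorted (value, group): (7,X), (13,X), (22,Y), (27,X), (30,X), (32,Y), (33,Y), (37,Y)
ranks: 7->1, 13->2, 22->3, 27->4, 30->5, 32->6, 33->7, 37->8
Step 2: Rank sum for X: R1 = 1 + 2 + 4 + 5 = 12.
Step 3: U_X = R1 - n1(n1+1)/2 = 12 - 4*5/2 = 12 - 10 = 2.
       U_Y = n1*n2 - U_X = 16 - 2 = 14.
Step 4: No ties, so the exact null distribution of U (based on enumerating the C(8,4) = 70 equally likely rank assignments) gives the two-sided p-value.
Step 5: p-value = 0.114286; compare to alpha = 0.1. fail to reject H0.

U_X = 2, p = 0.114286, fail to reject H0 at alpha = 0.1.


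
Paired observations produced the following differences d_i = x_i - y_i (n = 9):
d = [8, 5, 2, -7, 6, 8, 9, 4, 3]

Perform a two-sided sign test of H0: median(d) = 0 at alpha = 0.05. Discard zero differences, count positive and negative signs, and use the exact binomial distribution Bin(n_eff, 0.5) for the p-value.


Step 1: Discard zero differences. Original n = 9; n_eff = number of nonzero differences = 9.
Nonzero differences (with sign): +8, +5, +2, -7, +6, +8, +9, +4, +3
Step 2: Count signs: positive = 8, negative = 1.
Step 3: Under H0: P(positive) = 0.5, so the number of positives S ~ Bin(9, 0.5).
Step 4: Two-sided exact p-value = sum of Bin(9,0.5) probabilities at or below the observed probability = 0.039062.
Step 5: alpha = 0.05. reject H0.

n_eff = 9, pos = 8, neg = 1, p = 0.039062, reject H0.


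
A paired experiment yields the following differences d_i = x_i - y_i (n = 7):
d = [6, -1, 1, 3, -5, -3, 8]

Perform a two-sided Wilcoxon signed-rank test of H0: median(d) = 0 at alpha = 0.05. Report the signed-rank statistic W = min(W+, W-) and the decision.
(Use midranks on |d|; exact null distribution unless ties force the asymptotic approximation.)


Step 1: Drop any zero differences (none here) and take |d_i|.
|d| = [6, 1, 1, 3, 5, 3, 8]
Step 2: Midrank |d_i| (ties get averaged ranks).
ranks: |6|->6, |1|->1.5, |1|->1.5, |3|->3.5, |5|->5, |3|->3.5, |8|->7
Step 3: Attach original signs; sum ranks with positive sign and with negative sign.
W+ = 6 + 1.5 + 3.5 + 7 = 18
W- = 1.5 + 5 + 3.5 = 10
(Check: W+ + W- = 28 should equal n(n+1)/2 = 28.)
Step 4: Test statistic W = min(W+, W-) = 10.
Step 5: Ties in |d|, so use the tie-corrected normal approximation.
        E[W] = n(n+1)/4 = 7*8/4 = 14.
        Tie groups: |d|=1 (t=2), |d|=3 (t=2); sum(t^3 - t) = 12.
        Var[W] = n(n+1)(2n+1)/24 - sum(t^3-t)/48 = 840/24 - 12/48 = 34.75.
        z = (W - E[W]) / sqrt(Var[W]) = (10 - 14) / 5.8949 = -0.6786.
        Two-sided p = 2*Phi(z) = 0.497422.
Step 6: alpha = 0.05. fail to reject H0.

W+ = 18, W- = 10, W = min = 10, p = 0.497422, fail to reject H0.


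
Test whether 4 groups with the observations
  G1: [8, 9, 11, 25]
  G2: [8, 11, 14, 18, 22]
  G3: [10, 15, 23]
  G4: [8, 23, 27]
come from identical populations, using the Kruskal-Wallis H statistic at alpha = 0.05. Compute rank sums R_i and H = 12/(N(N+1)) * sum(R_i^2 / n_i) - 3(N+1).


Step 1: Combine all N = 15 observations and assign midranks.
sorted (value, group, rank): (8,G1,2), (8,G2,2), (8,G4,2), (9,G1,4), (10,G3,5), (11,G1,6.5), (11,G2,6.5), (14,G2,8), (15,G3,9), (18,G2,10), (22,G2,11), (23,G3,12.5), (23,G4,12.5), (25,G1,14), (27,G4,15)
Step 2: Sum ranks within each group.
R_1 = 26.5 (n_1 = 4)
R_2 = 37.5 (n_2 = 5)
R_3 = 26.5 (n_3 = 3)
R_4 = 29.5 (n_4 = 3)
Step 3: H = 12/(N(N+1)) * sum(R_i^2/n_i) - 3(N+1)
     = 12/(15*16) * (26.5^2/4 + 37.5^2/5 + 26.5^2/3 + 29.5^2/3) - 3*16
     = 0.050000 * 980.979 - 48
     = 1.048958.
Step 4: Ties present; correction factor C = 1 - 36/(15^3 - 15) = 0.989286. Corrected H = 1.048958 / 0.989286 = 1.060319.
Step 5: Under H0, H ~ chi^2(3); p-value = 0.786661.
Step 6: alpha = 0.05. fail to reject H0.

H = 1.0603, df = 3, p = 0.786661, fail to reject H0.


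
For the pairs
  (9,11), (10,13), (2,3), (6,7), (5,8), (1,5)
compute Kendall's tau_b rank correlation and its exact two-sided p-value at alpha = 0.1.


Step 1: Enumerate the 15 unordered pairs (i,j) with i<j and classify each by sign(x_j-x_i) * sign(y_j-y_i).
  (1,2):dx=+1,dy=+2->C; (1,3):dx=-7,dy=-8->C; (1,4):dx=-3,dy=-4->C; (1,5):dx=-4,dy=-3->C
  (1,6):dx=-8,dy=-6->C; (2,3):dx=-8,dy=-10->C; (2,4):dx=-4,dy=-6->C; (2,5):dx=-5,dy=-5->C
  (2,6):dx=-9,dy=-8->C; (3,4):dx=+4,dy=+4->C; (3,5):dx=+3,dy=+5->C; (3,6):dx=-1,dy=+2->D
  (4,5):dx=-1,dy=+1->D; (4,6):dx=-5,dy=-2->C; (5,6):dx=-4,dy=-3->C
Step 2: C = 13, D = 2, total pairs = 15.
Step 3: tau = (C - D)/(n(n-1)/2) = (13 - 2)/15 = 0.733333.
Step 4: Exact two-sided p-value (enumerate n! = 720 permutations of y under H0): p = 0.055556.
Step 5: alpha = 0.1. reject H0.

tau_b = 0.7333 (C=13, D=2), p = 0.055556, reject H0.


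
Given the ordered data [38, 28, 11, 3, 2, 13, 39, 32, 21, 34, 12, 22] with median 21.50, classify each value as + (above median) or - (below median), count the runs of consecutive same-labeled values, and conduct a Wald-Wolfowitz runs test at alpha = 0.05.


Step 1: Compute median = 21.50; label A = above, B = below.
Labels in order: AABBBBAABABA  (n_A = 6, n_B = 6)
Step 2: Count runs R = 7.
Step 3: Under H0 (random ordering), E[R] = 2*n_A*n_B/(n_A+n_B) + 1 = 2*6*6/12 + 1 = 7.0000.
        Var[R] = 2*n_A*n_B*(2*n_A*n_B - n_A - n_B) / ((n_A+n_B)^2 * (n_A+n_B-1)) = 4320/1584 = 2.7273.
        SD[R] = 1.6514.
Step 4: R = E[R], so z = 0 with no continuity correction.
Step 5: Two-sided p-value via normal approximation = 2*(1 - Phi(|z|)) = 1.000000.
Step 6: alpha = 0.05. fail to reject H0.

R = 7, z = 0.0000, p = 1.000000, fail to reject H0.


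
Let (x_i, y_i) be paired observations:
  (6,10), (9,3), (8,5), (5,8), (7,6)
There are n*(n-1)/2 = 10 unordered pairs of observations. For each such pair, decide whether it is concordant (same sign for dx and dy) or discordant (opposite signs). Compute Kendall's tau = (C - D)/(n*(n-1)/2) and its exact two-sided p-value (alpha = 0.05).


Step 1: Enumerate the 10 unordered pairs (i,j) with i<j and classify each by sign(x_j-x_i) * sign(y_j-y_i).
  (1,2):dx=+3,dy=-7->D; (1,3):dx=+2,dy=-5->D; (1,4):dx=-1,dy=-2->C; (1,5):dx=+1,dy=-4->D
  (2,3):dx=-1,dy=+2->D; (2,4):dx=-4,dy=+5->D; (2,5):dx=-2,dy=+3->D; (3,4):dx=-3,dy=+3->D
  (3,5):dx=-1,dy=+1->D; (4,5):dx=+2,dy=-2->D
Step 2: C = 1, D = 9, total pairs = 10.
Step 3: tau = (C - D)/(n(n-1)/2) = (1 - 9)/10 = -0.800000.
Step 4: Exact two-sided p-value (enumerate n! = 120 permutations of y under H0): p = 0.083333.
Step 5: alpha = 0.05. fail to reject H0.

tau_b = -0.8000 (C=1, D=9), p = 0.083333, fail to reject H0.


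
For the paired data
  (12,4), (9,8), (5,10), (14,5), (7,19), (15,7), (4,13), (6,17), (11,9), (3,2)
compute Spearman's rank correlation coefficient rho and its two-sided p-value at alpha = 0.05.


Step 1: Rank x and y separately (midranks; no ties here).
rank(x): 12->8, 9->6, 5->3, 14->9, 7->5, 15->10, 4->2, 6->4, 11->7, 3->1
rank(y): 4->2, 8->5, 10->7, 5->3, 19->10, 7->4, 13->8, 17->9, 9->6, 2->1
Step 2: d_i = R_x(i) - R_y(i); compute d_i^2.
  (8-2)^2=36, (6-5)^2=1, (3-7)^2=16, (9-3)^2=36, (5-10)^2=25, (10-4)^2=36, (2-8)^2=36, (4-9)^2=25, (7-6)^2=1, (1-1)^2=0
sum(d^2) = 212.
Step 3: rho = 1 - 6*212 / (10*(10^2 - 1)) = 1 - 1272/990 = -0.284848.
Step 4: Under H0, t = rho * sqrt((n-2)/(1-rho^2)) = -0.8405 ~ t(8).
Step 5: Two-sided p-value from the t-distribution with 8 df = 0.425038.
Step 6: alpha = 0.05. fail to reject H0.

rho = -0.2848, p = 0.425038, fail to reject H0 at alpha = 0.05.


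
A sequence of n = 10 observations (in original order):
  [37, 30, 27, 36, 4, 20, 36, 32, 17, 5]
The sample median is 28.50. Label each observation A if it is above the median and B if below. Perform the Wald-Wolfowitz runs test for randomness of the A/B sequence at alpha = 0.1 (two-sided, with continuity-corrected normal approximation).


Step 1: Compute median = 28.50; label A = above, B = below.
Labels in order: AABABBAABB  (n_A = 5, n_B = 5)
Step 2: Count runs R = 6.
Step 3: Under H0 (random ordering), E[R] = 2*n_A*n_B/(n_A+n_B) + 1 = 2*5*5/10 + 1 = 6.0000.
        Var[R] = 2*n_A*n_B*(2*n_A*n_B - n_A - n_B) / ((n_A+n_B)^2 * (n_A+n_B-1)) = 2000/900 = 2.2222.
        SD[R] = 1.4907.
Step 4: R = E[R], so z = 0 with no continuity correction.
Step 5: Two-sided p-value via normal approximation = 2*(1 - Phi(|z|)) = 1.000000.
Step 6: alpha = 0.1. fail to reject H0.

R = 6, z = 0.0000, p = 1.000000, fail to reject H0.


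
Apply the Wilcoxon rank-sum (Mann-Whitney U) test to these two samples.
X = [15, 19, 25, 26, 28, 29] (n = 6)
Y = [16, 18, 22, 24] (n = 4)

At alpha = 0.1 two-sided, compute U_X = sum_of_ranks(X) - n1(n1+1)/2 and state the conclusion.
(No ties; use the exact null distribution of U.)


Step 1: Combine and sort all 10 observations; assign midranks.
sorted (value, group): (15,X), (16,Y), (18,Y), (19,X), (22,Y), (24,Y), (25,X), (26,X), (28,X), (29,X)
ranks: 15->1, 16->2, 18->3, 19->4, 22->5, 24->6, 25->7, 26->8, 28->9, 29->10
Step 2: Rank sum for X: R1 = 1 + 4 + 7 + 8 + 9 + 10 = 39.
Step 3: U_X = R1 - n1(n1+1)/2 = 39 - 6*7/2 = 39 - 21 = 18.
       U_Y = n1*n2 - U_X = 24 - 18 = 6.
Step 4: No ties, so the exact null distribution of U (based on enumerating the C(10,6) = 210 equally likely rank assignments) gives the two-sided p-value.
Step 5: p-value = 0.257143; compare to alpha = 0.1. fail to reject H0.

U_X = 18, p = 0.257143, fail to reject H0 at alpha = 0.1.


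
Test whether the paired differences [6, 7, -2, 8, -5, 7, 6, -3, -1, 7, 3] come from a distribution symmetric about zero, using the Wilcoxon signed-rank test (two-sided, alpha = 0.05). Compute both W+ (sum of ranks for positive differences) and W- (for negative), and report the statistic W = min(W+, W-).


Step 1: Drop any zero differences (none here) and take |d_i|.
|d| = [6, 7, 2, 8, 5, 7, 6, 3, 1, 7, 3]
Step 2: Midrank |d_i| (ties get averaged ranks).
ranks: |6|->6.5, |7|->9, |2|->2, |8|->11, |5|->5, |7|->9, |6|->6.5, |3|->3.5, |1|->1, |7|->9, |3|->3.5
Step 3: Attach original signs; sum ranks with positive sign and with negative sign.
W+ = 6.5 + 9 + 11 + 9 + 6.5 + 9 + 3.5 = 54.5
W- = 2 + 5 + 3.5 + 1 = 11.5
(Check: W+ + W- = 66 should equal n(n+1)/2 = 66.)
Step 4: Test statistic W = min(W+, W-) = 11.5.
Step 5: Ties in |d|, so use the tie-corrected normal approximation.
        E[W] = n(n+1)/4 = 11*12/4 = 33.
        Tie groups: |d|=3 (t=2), |d|=6 (t=2), |d|=7 (t=3); sum(t^3 - t) = 36.
        Var[W] = n(n+1)(2n+1)/24 - sum(t^3-t)/48 = 3036/24 - 36/48 = 125.75.
        z = (W - E[W]) / sqrt(Var[W]) = (11.5 - 33) / 11.2138 = -1.9173.
        Two-sided p = 2*Phi(z) = 0.055203.
Step 6: alpha = 0.05. fail to reject H0.

W+ = 54.5, W- = 11.5, W = min = 11.5, p = 0.055203, fail to reject H0.


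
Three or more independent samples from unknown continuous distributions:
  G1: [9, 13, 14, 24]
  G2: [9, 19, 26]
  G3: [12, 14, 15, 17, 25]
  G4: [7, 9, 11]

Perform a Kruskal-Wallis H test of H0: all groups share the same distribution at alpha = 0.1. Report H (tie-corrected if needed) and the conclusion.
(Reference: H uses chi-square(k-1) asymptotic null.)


Step 1: Combine all N = 15 observations and assign midranks.
sorted (value, group, rank): (7,G4,1), (9,G1,3), (9,G2,3), (9,G4,3), (11,G4,5), (12,G3,6), (13,G1,7), (14,G1,8.5), (14,G3,8.5), (15,G3,10), (17,G3,11), (19,G2,12), (24,G1,13), (25,G3,14), (26,G2,15)
Step 2: Sum ranks within each group.
R_1 = 31.5 (n_1 = 4)
R_2 = 30 (n_2 = 3)
R_3 = 49.5 (n_3 = 5)
R_4 = 9 (n_4 = 3)
Step 3: H = 12/(N(N+1)) * sum(R_i^2/n_i) - 3(N+1)
     = 12/(15*16) * (31.5^2/4 + 30^2/3 + 49.5^2/5 + 9^2/3) - 3*16
     = 0.050000 * 1065.11 - 48
     = 5.255625.
Step 4: Ties present; correction factor C = 1 - 30/(15^3 - 15) = 0.991071. Corrected H = 5.255625 / 0.991071 = 5.302973.
Step 5: Under H0, H ~ chi^2(3); p-value = 0.150910.
Step 6: alpha = 0.1. fail to reject H0.

H = 5.3030, df = 3, p = 0.150910, fail to reject H0.


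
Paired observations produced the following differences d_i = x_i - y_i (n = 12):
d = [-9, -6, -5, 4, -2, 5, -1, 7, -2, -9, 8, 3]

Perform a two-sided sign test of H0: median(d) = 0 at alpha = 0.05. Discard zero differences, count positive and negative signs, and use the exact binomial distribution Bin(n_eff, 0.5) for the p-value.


Step 1: Discard zero differences. Original n = 12; n_eff = number of nonzero differences = 12.
Nonzero differences (with sign): -9, -6, -5, +4, -2, +5, -1, +7, -2, -9, +8, +3
Step 2: Count signs: positive = 5, negative = 7.
Step 3: Under H0: P(positive) = 0.5, so the number of positives S ~ Bin(12, 0.5).
Step 4: Two-sided exact p-value = sum of Bin(12,0.5) probabilities at or below the observed probability = 0.774414.
Step 5: alpha = 0.05. fail to reject H0.

n_eff = 12, pos = 5, neg = 7, p = 0.774414, fail to reject H0.


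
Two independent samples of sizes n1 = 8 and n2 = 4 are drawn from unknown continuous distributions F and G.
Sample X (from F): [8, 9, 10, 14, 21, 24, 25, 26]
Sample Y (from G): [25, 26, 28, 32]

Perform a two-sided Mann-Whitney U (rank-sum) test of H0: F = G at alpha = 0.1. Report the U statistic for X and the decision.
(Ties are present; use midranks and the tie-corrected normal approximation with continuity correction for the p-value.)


Step 1: Combine and sort all 12 observations; assign midranks.
sorted (value, group): (8,X), (9,X), (10,X), (14,X), (21,X), (24,X), (25,X), (25,Y), (26,X), (26,Y), (28,Y), (32,Y)
ranks: 8->1, 9->2, 10->3, 14->4, 21->5, 24->6, 25->7.5, 25->7.5, 26->9.5, 26->9.5, 28->11, 32->12
Step 2: Rank sum for X: R1 = 1 + 2 + 3 + 4 + 5 + 6 + 7.5 + 9.5 = 38.
Step 3: U_X = R1 - n1(n1+1)/2 = 38 - 8*9/2 = 38 - 36 = 2.
       U_Y = n1*n2 - U_X = 32 - 2 = 30.
Step 4: Ties are present, so use the tie-corrected normal approximation (with continuity correction) for the p-value.
Step 5: p-value = 0.021396; compare to alpha = 0.1. reject H0.

U_X = 2, p = 0.021396, reject H0 at alpha = 0.1.


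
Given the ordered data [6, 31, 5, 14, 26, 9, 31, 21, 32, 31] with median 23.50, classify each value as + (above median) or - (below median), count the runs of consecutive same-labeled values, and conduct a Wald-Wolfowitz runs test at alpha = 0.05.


Step 1: Compute median = 23.50; label A = above, B = below.
Labels in order: BABBABABAA  (n_A = 5, n_B = 5)
Step 2: Count runs R = 8.
Step 3: Under H0 (random ordering), E[R] = 2*n_A*n_B/(n_A+n_B) + 1 = 2*5*5/10 + 1 = 6.0000.
        Var[R] = 2*n_A*n_B*(2*n_A*n_B - n_A - n_B) / ((n_A+n_B)^2 * (n_A+n_B-1)) = 2000/900 = 2.2222.
        SD[R] = 1.4907.
Step 4: Continuity-corrected z = (R - 0.5 - E[R]) / SD[R] = (8 - 0.5 - 6.0000) / 1.4907 = 1.0062.
Step 5: Two-sided p-value via normal approximation = 2*(1 - Phi(|z|)) = 0.314305.
Step 6: alpha = 0.05. fail to reject H0.

R = 8, z = 1.0062, p = 0.314305, fail to reject H0.


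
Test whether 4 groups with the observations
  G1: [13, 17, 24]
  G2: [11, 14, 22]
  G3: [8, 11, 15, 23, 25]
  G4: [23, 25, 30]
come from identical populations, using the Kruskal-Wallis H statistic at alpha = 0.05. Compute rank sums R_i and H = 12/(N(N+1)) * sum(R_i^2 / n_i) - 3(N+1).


Step 1: Combine all N = 14 observations and assign midranks.
sorted (value, group, rank): (8,G3,1), (11,G2,2.5), (11,G3,2.5), (13,G1,4), (14,G2,5), (15,G3,6), (17,G1,7), (22,G2,8), (23,G3,9.5), (23,G4,9.5), (24,G1,11), (25,G3,12.5), (25,G4,12.5), (30,G4,14)
Step 2: Sum ranks within each group.
R_1 = 22 (n_1 = 3)
R_2 = 15.5 (n_2 = 3)
R_3 = 31.5 (n_3 = 5)
R_4 = 36 (n_4 = 3)
Step 3: H = 12/(N(N+1)) * sum(R_i^2/n_i) - 3(N+1)
     = 12/(14*15) * (22^2/3 + 15.5^2/3 + 31.5^2/5 + 36^2/3) - 3*15
     = 0.057143 * 871.867 - 45
     = 4.820952.
Step 4: Ties present; correction factor C = 1 - 18/(14^3 - 14) = 0.993407. Corrected H = 4.820952 / 0.993407 = 4.852950.
Step 5: Under H0, H ~ chi^2(3); p-value = 0.182887.
Step 6: alpha = 0.05. fail to reject H0.

H = 4.8529, df = 3, p = 0.182887, fail to reject H0.


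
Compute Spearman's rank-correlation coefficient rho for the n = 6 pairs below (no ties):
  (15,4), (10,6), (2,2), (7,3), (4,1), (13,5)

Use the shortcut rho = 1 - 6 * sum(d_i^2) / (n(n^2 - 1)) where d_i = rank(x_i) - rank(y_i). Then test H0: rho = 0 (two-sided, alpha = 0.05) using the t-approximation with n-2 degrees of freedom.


Step 1: Rank x and y separately (midranks; no ties here).
rank(x): 15->6, 10->4, 2->1, 7->3, 4->2, 13->5
rank(y): 4->4, 6->6, 2->2, 3->3, 1->1, 5->5
Step 2: d_i = R_x(i) - R_y(i); compute d_i^2.
  (6-4)^2=4, (4-6)^2=4, (1-2)^2=1, (3-3)^2=0, (2-1)^2=1, (5-5)^2=0
sum(d^2) = 10.
Step 3: rho = 1 - 6*10 / (6*(6^2 - 1)) = 1 - 60/210 = 0.714286.
Step 4: Under H0, t = rho * sqrt((n-2)/(1-rho^2)) = 2.0412 ~ t(4).
Step 5: Two-sided p-value from the t-distribution with 4 df = 0.110787.
Step 6: alpha = 0.05. fail to reject H0.

rho = 0.7143, p = 0.110787, fail to reject H0 at alpha = 0.05.


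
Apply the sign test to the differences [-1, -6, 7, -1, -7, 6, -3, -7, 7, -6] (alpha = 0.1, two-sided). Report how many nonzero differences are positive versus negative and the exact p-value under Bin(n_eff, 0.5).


Step 1: Discard zero differences. Original n = 10; n_eff = number of nonzero differences = 10.
Nonzero differences (with sign): -1, -6, +7, -1, -7, +6, -3, -7, +7, -6
Step 2: Count signs: positive = 3, negative = 7.
Step 3: Under H0: P(positive) = 0.5, so the number of positives S ~ Bin(10, 0.5).
Step 4: Two-sided exact p-value = sum of Bin(10,0.5) probabilities at or below the observed probability = 0.343750.
Step 5: alpha = 0.1. fail to reject H0.

n_eff = 10, pos = 3, neg = 7, p = 0.343750, fail to reject H0.


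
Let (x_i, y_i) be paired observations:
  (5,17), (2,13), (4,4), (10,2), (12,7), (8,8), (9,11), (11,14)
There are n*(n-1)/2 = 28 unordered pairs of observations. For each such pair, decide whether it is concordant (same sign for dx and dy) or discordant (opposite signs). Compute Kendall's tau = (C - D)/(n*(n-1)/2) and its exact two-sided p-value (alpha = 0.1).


Step 1: Enumerate the 28 unordered pairs (i,j) with i<j and classify each by sign(x_j-x_i) * sign(y_j-y_i).
  (1,2):dx=-3,dy=-4->C; (1,3):dx=-1,dy=-13->C; (1,4):dx=+5,dy=-15->D; (1,5):dx=+7,dy=-10->D
  (1,6):dx=+3,dy=-9->D; (1,7):dx=+4,dy=-6->D; (1,8):dx=+6,dy=-3->D; (2,3):dx=+2,dy=-9->D
  (2,4):dx=+8,dy=-11->D; (2,5):dx=+10,dy=-6->D; (2,6):dx=+6,dy=-5->D; (2,7):dx=+7,dy=-2->D
  (2,8):dx=+9,dy=+1->C; (3,4):dx=+6,dy=-2->D; (3,5):dx=+8,dy=+3->C; (3,6):dx=+4,dy=+4->C
  (3,7):dx=+5,dy=+7->C; (3,8):dx=+7,dy=+10->C; (4,5):dx=+2,dy=+5->C; (4,6):dx=-2,dy=+6->D
  (4,7):dx=-1,dy=+9->D; (4,8):dx=+1,dy=+12->C; (5,6):dx=-4,dy=+1->D; (5,7):dx=-3,dy=+4->D
  (5,8):dx=-1,dy=+7->D; (6,7):dx=+1,dy=+3->C; (6,8):dx=+3,dy=+6->C; (7,8):dx=+2,dy=+3->C
Step 2: C = 12, D = 16, total pairs = 28.
Step 3: tau = (C - D)/(n(n-1)/2) = (12 - 16)/28 = -0.142857.
Step 4: Exact two-sided p-value (enumerate n! = 40320 permutations of y under H0): p = 0.719544.
Step 5: alpha = 0.1. fail to reject H0.

tau_b = -0.1429 (C=12, D=16), p = 0.719544, fail to reject H0.


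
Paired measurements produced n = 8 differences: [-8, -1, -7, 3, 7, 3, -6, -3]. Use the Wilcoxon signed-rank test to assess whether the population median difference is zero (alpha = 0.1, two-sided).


Step 1: Drop any zero differences (none here) and take |d_i|.
|d| = [8, 1, 7, 3, 7, 3, 6, 3]
Step 2: Midrank |d_i| (ties get averaged ranks).
ranks: |8|->8, |1|->1, |7|->6.5, |3|->3, |7|->6.5, |3|->3, |6|->5, |3|->3
Step 3: Attach original signs; sum ranks with positive sign and with negative sign.
W+ = 3 + 6.5 + 3 = 12.5
W- = 8 + 1 + 6.5 + 5 + 3 = 23.5
(Check: W+ + W- = 36 should equal n(n+1)/2 = 36.)
Step 4: Test statistic W = min(W+, W-) = 12.5.
Step 5: Ties in |d|, so use the tie-corrected normal approximation.
        E[W] = n(n+1)/4 = 8*9/4 = 18.
        Tie groups: |d|=3 (t=3), |d|=7 (t=2); sum(t^3 - t) = 30.
        Var[W] = n(n+1)(2n+1)/24 - sum(t^3-t)/48 = 1224/24 - 30/48 = 50.375.
        z = (W - E[W]) / sqrt(Var[W]) = (12.5 - 18) / 7.0975 = -0.7749.
        Two-sided p = 2*Phi(z) = 0.438389.
Step 6: alpha = 0.1. fail to reject H0.

W+ = 12.5, W- = 23.5, W = min = 12.5, p = 0.438389, fail to reject H0.


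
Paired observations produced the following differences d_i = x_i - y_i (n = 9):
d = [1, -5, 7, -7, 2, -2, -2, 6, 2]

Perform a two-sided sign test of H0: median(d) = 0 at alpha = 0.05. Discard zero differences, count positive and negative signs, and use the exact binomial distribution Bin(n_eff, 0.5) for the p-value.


Step 1: Discard zero differences. Original n = 9; n_eff = number of nonzero differences = 9.
Nonzero differences (with sign): +1, -5, +7, -7, +2, -2, -2, +6, +2
Step 2: Count signs: positive = 5, negative = 4.
Step 3: Under H0: P(positive) = 0.5, so the number of positives S ~ Bin(9, 0.5).
Step 4: Two-sided exact p-value = sum of Bin(9,0.5) probabilities at or below the observed probability = 1.000000.
Step 5: alpha = 0.05. fail to reject H0.

n_eff = 9, pos = 5, neg = 4, p = 1.000000, fail to reject H0.


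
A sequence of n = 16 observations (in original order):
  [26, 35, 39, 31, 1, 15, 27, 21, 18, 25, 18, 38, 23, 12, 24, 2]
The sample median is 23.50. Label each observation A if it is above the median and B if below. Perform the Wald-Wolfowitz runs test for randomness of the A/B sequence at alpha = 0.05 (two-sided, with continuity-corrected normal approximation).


Step 1: Compute median = 23.50; label A = above, B = below.
Labels in order: AAAABBABBABABBAB  (n_A = 8, n_B = 8)
Step 2: Count runs R = 10.
Step 3: Under H0 (random ordering), E[R] = 2*n_A*n_B/(n_A+n_B) + 1 = 2*8*8/16 + 1 = 9.0000.
        Var[R] = 2*n_A*n_B*(2*n_A*n_B - n_A - n_B) / ((n_A+n_B)^2 * (n_A+n_B-1)) = 14336/3840 = 3.7333.
        SD[R] = 1.9322.
Step 4: Continuity-corrected z = (R - 0.5 - E[R]) / SD[R] = (10 - 0.5 - 9.0000) / 1.9322 = 0.2588.
Step 5: Two-sided p-value via normal approximation = 2*(1 - Phi(|z|)) = 0.795809.
Step 6: alpha = 0.05. fail to reject H0.

R = 10, z = 0.2588, p = 0.795809, fail to reject H0.


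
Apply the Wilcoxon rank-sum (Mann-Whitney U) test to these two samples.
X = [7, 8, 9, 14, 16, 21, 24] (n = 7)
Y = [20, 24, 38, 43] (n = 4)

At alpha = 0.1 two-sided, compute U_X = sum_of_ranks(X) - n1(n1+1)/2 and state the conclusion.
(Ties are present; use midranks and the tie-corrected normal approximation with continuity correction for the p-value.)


Step 1: Combine and sort all 11 observations; assign midranks.
sorted (value, group): (7,X), (8,X), (9,X), (14,X), (16,X), (20,Y), (21,X), (24,X), (24,Y), (38,Y), (43,Y)
ranks: 7->1, 8->2, 9->3, 14->4, 16->5, 20->6, 21->7, 24->8.5, 24->8.5, 38->10, 43->11
Step 2: Rank sum for X: R1 = 1 + 2 + 3 + 4 + 5 + 7 + 8.5 = 30.5.
Step 3: U_X = R1 - n1(n1+1)/2 = 30.5 - 7*8/2 = 30.5 - 28 = 2.5.
       U_Y = n1*n2 - U_X = 28 - 2.5 = 25.5.
Step 4: Ties are present, so use the tie-corrected normal approximation (with continuity correction) for the p-value.
Step 5: p-value = 0.037202; compare to alpha = 0.1. reject H0.

U_X = 2.5, p = 0.037202, reject H0 at alpha = 0.1.


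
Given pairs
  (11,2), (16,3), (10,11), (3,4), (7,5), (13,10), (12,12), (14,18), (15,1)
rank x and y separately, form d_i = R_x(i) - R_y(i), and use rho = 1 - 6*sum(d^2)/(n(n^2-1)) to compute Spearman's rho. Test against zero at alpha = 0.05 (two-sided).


Step 1: Rank x and y separately (midranks; no ties here).
rank(x): 11->4, 16->9, 10->3, 3->1, 7->2, 13->6, 12->5, 14->7, 15->8
rank(y): 2->2, 3->3, 11->7, 4->4, 5->5, 10->6, 12->8, 18->9, 1->1
Step 2: d_i = R_x(i) - R_y(i); compute d_i^2.
  (4-2)^2=4, (9-3)^2=36, (3-7)^2=16, (1-4)^2=9, (2-5)^2=9, (6-6)^2=0, (5-8)^2=9, (7-9)^2=4, (8-1)^2=49
sum(d^2) = 136.
Step 3: rho = 1 - 6*136 / (9*(9^2 - 1)) = 1 - 816/720 = -0.133333.
Step 4: Under H0, t = rho * sqrt((n-2)/(1-rho^2)) = -0.3559 ~ t(7).
Step 5: Two-sided p-value from the t-distribution with 7 df = 0.732368.
Step 6: alpha = 0.05. fail to reject H0.

rho = -0.1333, p = 0.732368, fail to reject H0 at alpha = 0.05.


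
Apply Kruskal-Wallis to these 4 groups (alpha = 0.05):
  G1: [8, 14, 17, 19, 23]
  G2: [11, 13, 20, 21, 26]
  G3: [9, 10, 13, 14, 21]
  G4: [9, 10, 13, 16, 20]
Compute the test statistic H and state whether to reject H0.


Step 1: Combine all N = 20 observations and assign midranks.
sorted (value, group, rank): (8,G1,1), (9,G3,2.5), (9,G4,2.5), (10,G3,4.5), (10,G4,4.5), (11,G2,6), (13,G2,8), (13,G3,8), (13,G4,8), (14,G1,10.5), (14,G3,10.5), (16,G4,12), (17,G1,13), (19,G1,14), (20,G2,15.5), (20,G4,15.5), (21,G2,17.5), (21,G3,17.5), (23,G1,19), (26,G2,20)
Step 2: Sum ranks within each group.
R_1 = 57.5 (n_1 = 5)
R_2 = 67 (n_2 = 5)
R_3 = 43 (n_3 = 5)
R_4 = 42.5 (n_4 = 5)
Step 3: H = 12/(N(N+1)) * sum(R_i^2/n_i) - 3(N+1)
     = 12/(20*21) * (57.5^2/5 + 67^2/5 + 43^2/5 + 42.5^2/5) - 3*21
     = 0.028571 * 2290.1 - 63
     = 2.431429.
Step 4: Ties present; correction factor C = 1 - 54/(20^3 - 20) = 0.993233. Corrected H = 2.431429 / 0.993233 = 2.447994.
Step 5: Under H0, H ~ chi^2(3); p-value = 0.484763.
Step 6: alpha = 0.05. fail to reject H0.

H = 2.4480, df = 3, p = 0.484763, fail to reject H0.


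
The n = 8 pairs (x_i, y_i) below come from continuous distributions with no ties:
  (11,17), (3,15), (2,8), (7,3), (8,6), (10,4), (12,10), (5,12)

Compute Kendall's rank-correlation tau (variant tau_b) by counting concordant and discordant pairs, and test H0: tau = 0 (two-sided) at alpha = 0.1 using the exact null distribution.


Step 1: Enumerate the 28 unordered pairs (i,j) with i<j and classify each by sign(x_j-x_i) * sign(y_j-y_i).
  (1,2):dx=-8,dy=-2->C; (1,3):dx=-9,dy=-9->C; (1,4):dx=-4,dy=-14->C; (1,5):dx=-3,dy=-11->C
  (1,6):dx=-1,dy=-13->C; (1,7):dx=+1,dy=-7->D; (1,8):dx=-6,dy=-5->C; (2,3):dx=-1,dy=-7->C
  (2,4):dx=+4,dy=-12->D; (2,5):dx=+5,dy=-9->D; (2,6):dx=+7,dy=-11->D; (2,7):dx=+9,dy=-5->D
  (2,8):dx=+2,dy=-3->D; (3,4):dx=+5,dy=-5->D; (3,5):dx=+6,dy=-2->D; (3,6):dx=+8,dy=-4->D
  (3,7):dx=+10,dy=+2->C; (3,8):dx=+3,dy=+4->C; (4,5):dx=+1,dy=+3->C; (4,6):dx=+3,dy=+1->C
  (4,7):dx=+5,dy=+7->C; (4,8):dx=-2,dy=+9->D; (5,6):dx=+2,dy=-2->D; (5,7):dx=+4,dy=+4->C
  (5,8):dx=-3,dy=+6->D; (6,7):dx=+2,dy=+6->C; (6,8):dx=-5,dy=+8->D; (7,8):dx=-7,dy=+2->D
Step 2: C = 14, D = 14, total pairs = 28.
Step 3: tau = (C - D)/(n(n-1)/2) = (14 - 14)/28 = 0.000000.
Step 4: Exact two-sided p-value (enumerate n! = 40320 permutations of y under H0): p = 1.000000.
Step 5: alpha = 0.1. fail to reject H0.

tau_b = 0.0000 (C=14, D=14), p = 1.000000, fail to reject H0.


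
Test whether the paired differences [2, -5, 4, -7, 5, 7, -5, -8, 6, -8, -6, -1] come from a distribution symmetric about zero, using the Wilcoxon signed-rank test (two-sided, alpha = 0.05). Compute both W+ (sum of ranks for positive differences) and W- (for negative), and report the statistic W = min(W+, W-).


Step 1: Drop any zero differences (none here) and take |d_i|.
|d| = [2, 5, 4, 7, 5, 7, 5, 8, 6, 8, 6, 1]
Step 2: Midrank |d_i| (ties get averaged ranks).
ranks: |2|->2, |5|->5, |4|->3, |7|->9.5, |5|->5, |7|->9.5, |5|->5, |8|->11.5, |6|->7.5, |8|->11.5, |6|->7.5, |1|->1
Step 3: Attach original signs; sum ranks with positive sign and with negative sign.
W+ = 2 + 3 + 5 + 9.5 + 7.5 = 27
W- = 5 + 9.5 + 5 + 11.5 + 11.5 + 7.5 + 1 = 51
(Check: W+ + W- = 78 should equal n(n+1)/2 = 78.)
Step 4: Test statistic W = min(W+, W-) = 27.
Step 5: Ties in |d|, so use the tie-corrected normal approximation.
        E[W] = n(n+1)/4 = 12*13/4 = 39.
        Tie groups: |d|=5 (t=3), |d|=6 (t=2), |d|=7 (t=2), |d|=8 (t=2); sum(t^3 - t) = 42.
        Var[W] = n(n+1)(2n+1)/24 - sum(t^3-t)/48 = 3900/24 - 42/48 = 161.625.
        z = (W - E[W]) / sqrt(Var[W]) = (27 - 39) / 12.7132 = -0.9439.
        Two-sided p = 2*Phi(z) = 0.345220.
Step 6: alpha = 0.05. fail to reject H0.

W+ = 27, W- = 51, W = min = 27, p = 0.345220, fail to reject H0.


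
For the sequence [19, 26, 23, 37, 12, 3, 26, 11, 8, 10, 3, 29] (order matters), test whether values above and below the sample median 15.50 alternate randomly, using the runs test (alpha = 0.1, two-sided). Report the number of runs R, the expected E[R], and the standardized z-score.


Step 1: Compute median = 15.50; label A = above, B = below.
Labels in order: AAAABBABBBBA  (n_A = 6, n_B = 6)
Step 2: Count runs R = 5.
Step 3: Under H0 (random ordering), E[R] = 2*n_A*n_B/(n_A+n_B) + 1 = 2*6*6/12 + 1 = 7.0000.
        Var[R] = 2*n_A*n_B*(2*n_A*n_B - n_A - n_B) / ((n_A+n_B)^2 * (n_A+n_B-1)) = 4320/1584 = 2.7273.
        SD[R] = 1.6514.
Step 4: Continuity-corrected z = (R + 0.5 - E[R]) / SD[R] = (5 + 0.5 - 7.0000) / 1.6514 = -0.9083.
Step 5: Two-sided p-value via normal approximation = 2*(1 - Phi(|z|)) = 0.363722.
Step 6: alpha = 0.1. fail to reject H0.

R = 5, z = -0.9083, p = 0.363722, fail to reject H0.


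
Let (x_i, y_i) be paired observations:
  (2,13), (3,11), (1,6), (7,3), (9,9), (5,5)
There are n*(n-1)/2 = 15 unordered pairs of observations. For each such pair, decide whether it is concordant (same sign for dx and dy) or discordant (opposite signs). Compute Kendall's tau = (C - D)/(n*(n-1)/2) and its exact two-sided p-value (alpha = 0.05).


Step 1: Enumerate the 15 unordered pairs (i,j) with i<j and classify each by sign(x_j-x_i) * sign(y_j-y_i).
  (1,2):dx=+1,dy=-2->D; (1,3):dx=-1,dy=-7->C; (1,4):dx=+5,dy=-10->D; (1,5):dx=+7,dy=-4->D
  (1,6):dx=+3,dy=-8->D; (2,3):dx=-2,dy=-5->C; (2,4):dx=+4,dy=-8->D; (2,5):dx=+6,dy=-2->D
  (2,6):dx=+2,dy=-6->D; (3,4):dx=+6,dy=-3->D; (3,5):dx=+8,dy=+3->C; (3,6):dx=+4,dy=-1->D
  (4,5):dx=+2,dy=+6->C; (4,6):dx=-2,dy=+2->D; (5,6):dx=-4,dy=-4->C
Step 2: C = 5, D = 10, total pairs = 15.
Step 3: tau = (C - D)/(n(n-1)/2) = (5 - 10)/15 = -0.333333.
Step 4: Exact two-sided p-value (enumerate n! = 720 permutations of y under H0): p = 0.469444.
Step 5: alpha = 0.05. fail to reject H0.

tau_b = -0.3333 (C=5, D=10), p = 0.469444, fail to reject H0.


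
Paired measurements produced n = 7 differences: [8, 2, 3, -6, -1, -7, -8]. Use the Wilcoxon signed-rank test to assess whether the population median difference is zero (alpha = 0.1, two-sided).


Step 1: Drop any zero differences (none here) and take |d_i|.
|d| = [8, 2, 3, 6, 1, 7, 8]
Step 2: Midrank |d_i| (ties get averaged ranks).
ranks: |8|->6.5, |2|->2, |3|->3, |6|->4, |1|->1, |7|->5, |8|->6.5
Step 3: Attach original signs; sum ranks with positive sign and with negative sign.
W+ = 6.5 + 2 + 3 = 11.5
W- = 4 + 1 + 5 + 6.5 = 16.5
(Check: W+ + W- = 28 should equal n(n+1)/2 = 28.)
Step 4: Test statistic W = min(W+, W-) = 11.5.
Step 5: Ties in |d|, so use the tie-corrected normal approximation.
        E[W] = n(n+1)/4 = 7*8/4 = 14.
        Tie groups: |d|=8 (t=2); sum(t^3 - t) = 6.
        Var[W] = n(n+1)(2n+1)/24 - sum(t^3-t)/48 = 840/24 - 6/48 = 34.875.
        z = (W - E[W]) / sqrt(Var[W]) = (11.5 - 14) / 5.9055 = -0.4233.
        Two-sided p = 2*Phi(z) = 0.672052.
Step 6: alpha = 0.1. fail to reject H0.

W+ = 11.5, W- = 16.5, W = min = 11.5, p = 0.672052, fail to reject H0.


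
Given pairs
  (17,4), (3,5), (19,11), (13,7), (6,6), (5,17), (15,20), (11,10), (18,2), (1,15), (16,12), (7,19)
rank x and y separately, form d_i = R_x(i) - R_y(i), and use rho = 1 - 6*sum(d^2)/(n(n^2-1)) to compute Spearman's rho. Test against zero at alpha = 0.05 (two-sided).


Step 1: Rank x and y separately (midranks; no ties here).
rank(x): 17->10, 3->2, 19->12, 13->7, 6->4, 5->3, 15->8, 11->6, 18->11, 1->1, 16->9, 7->5
rank(y): 4->2, 5->3, 11->7, 7->5, 6->4, 17->10, 20->12, 10->6, 2->1, 15->9, 12->8, 19->11
Step 2: d_i = R_x(i) - R_y(i); compute d_i^2.
  (10-2)^2=64, (2-3)^2=1, (12-7)^2=25, (7-5)^2=4, (4-4)^2=0, (3-10)^2=49, (8-12)^2=16, (6-6)^2=0, (11-1)^2=100, (1-9)^2=64, (9-8)^2=1, (5-11)^2=36
sum(d^2) = 360.
Step 3: rho = 1 - 6*360 / (12*(12^2 - 1)) = 1 - 2160/1716 = -0.258741.
Step 4: Under H0, t = rho * sqrt((n-2)/(1-rho^2)) = -0.8471 ~ t(10).
Step 5: Two-sided p-value from the t-distribution with 10 df = 0.416775.
Step 6: alpha = 0.05. fail to reject H0.

rho = -0.2587, p = 0.416775, fail to reject H0 at alpha = 0.05.


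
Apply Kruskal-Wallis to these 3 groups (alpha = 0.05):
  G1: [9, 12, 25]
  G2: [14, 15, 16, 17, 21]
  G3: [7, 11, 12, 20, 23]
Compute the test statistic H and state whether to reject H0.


Step 1: Combine all N = 13 observations and assign midranks.
sorted (value, group, rank): (7,G3,1), (9,G1,2), (11,G3,3), (12,G1,4.5), (12,G3,4.5), (14,G2,6), (15,G2,7), (16,G2,8), (17,G2,9), (20,G3,10), (21,G2,11), (23,G3,12), (25,G1,13)
Step 2: Sum ranks within each group.
R_1 = 19.5 (n_1 = 3)
R_2 = 41 (n_2 = 5)
R_3 = 30.5 (n_3 = 5)
Step 3: H = 12/(N(N+1)) * sum(R_i^2/n_i) - 3(N+1)
     = 12/(13*14) * (19.5^2/3 + 41^2/5 + 30.5^2/5) - 3*14
     = 0.065934 * 649 - 42
     = 0.791209.
Step 4: Ties present; correction factor C = 1 - 6/(13^3 - 13) = 0.997253. Corrected H = 0.791209 / 0.997253 = 0.793388.
Step 5: Under H0, H ~ chi^2(2); p-value = 0.672540.
Step 6: alpha = 0.05. fail to reject H0.

H = 0.7934, df = 2, p = 0.672540, fail to reject H0.


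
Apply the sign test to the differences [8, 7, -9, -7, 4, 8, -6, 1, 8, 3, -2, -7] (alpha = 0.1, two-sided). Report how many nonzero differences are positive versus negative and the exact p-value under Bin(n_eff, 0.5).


Step 1: Discard zero differences. Original n = 12; n_eff = number of nonzero differences = 12.
Nonzero differences (with sign): +8, +7, -9, -7, +4, +8, -6, +1, +8, +3, -2, -7
Step 2: Count signs: positive = 7, negative = 5.
Step 3: Under H0: P(positive) = 0.5, so the number of positives S ~ Bin(12, 0.5).
Step 4: Two-sided exact p-value = sum of Bin(12,0.5) probabilities at or below the observed probability = 0.774414.
Step 5: alpha = 0.1. fail to reject H0.

n_eff = 12, pos = 7, neg = 5, p = 0.774414, fail to reject H0.


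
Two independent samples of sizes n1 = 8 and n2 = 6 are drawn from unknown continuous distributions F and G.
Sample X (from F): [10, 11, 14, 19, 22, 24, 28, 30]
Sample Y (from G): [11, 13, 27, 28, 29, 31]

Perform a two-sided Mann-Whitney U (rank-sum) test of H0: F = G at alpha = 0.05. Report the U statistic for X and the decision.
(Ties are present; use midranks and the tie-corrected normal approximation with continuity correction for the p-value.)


Step 1: Combine and sort all 14 observations; assign midranks.
sorted (value, group): (10,X), (11,X), (11,Y), (13,Y), (14,X), (19,X), (22,X), (24,X), (27,Y), (28,X), (28,Y), (29,Y), (30,X), (31,Y)
ranks: 10->1, 11->2.5, 11->2.5, 13->4, 14->5, 19->6, 22->7, 24->8, 27->9, 28->10.5, 28->10.5, 29->12, 30->13, 31->14
Step 2: Rank sum for X: R1 = 1 + 2.5 + 5 + 6 + 7 + 8 + 10.5 + 13 = 53.
Step 3: U_X = R1 - n1(n1+1)/2 = 53 - 8*9/2 = 53 - 36 = 17.
       U_Y = n1*n2 - U_X = 48 - 17 = 31.
Step 4: Ties are present, so use the tie-corrected normal approximation (with continuity correction) for the p-value.
Step 5: p-value = 0.400350; compare to alpha = 0.05. fail to reject H0.

U_X = 17, p = 0.400350, fail to reject H0 at alpha = 0.05.
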